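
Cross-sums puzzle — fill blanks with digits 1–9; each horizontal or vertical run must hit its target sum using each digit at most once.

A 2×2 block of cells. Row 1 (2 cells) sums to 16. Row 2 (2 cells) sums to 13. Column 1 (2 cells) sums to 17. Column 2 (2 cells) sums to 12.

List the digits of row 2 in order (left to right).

8 5

16 in 2 cells must be {7,9}; 17 in 2 cells must be {8,9}.
The 16 across and the 17 down share only 9, so (1,1) = 9.
(1,2) = 16 − 9 = 7 completes the 16 across.
(2,1) = 17 − 9 = 8 completes the 17 down.
(2,2) = 13 − 8 = 5 completes the 13 across.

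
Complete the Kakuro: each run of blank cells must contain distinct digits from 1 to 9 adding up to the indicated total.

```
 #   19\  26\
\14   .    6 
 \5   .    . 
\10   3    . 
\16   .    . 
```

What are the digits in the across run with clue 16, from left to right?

7, 9

16 in 2 cells must be {7,9}.
R1C1 = 14 − 6 = 8 completes the 14 across.
R3C2 = 10 − 3 = 7 completes the 10 across.
R4C1 = 7: the only remaining digit allowed by both the 16 across and the 19 down.
R4C2 = 16 − 7 = 9 completes the 16 across.
R2C1 = 19 − 18 = 1 completes the 19 down.
R2C2 = 5 − 1 = 4 completes the 5 across.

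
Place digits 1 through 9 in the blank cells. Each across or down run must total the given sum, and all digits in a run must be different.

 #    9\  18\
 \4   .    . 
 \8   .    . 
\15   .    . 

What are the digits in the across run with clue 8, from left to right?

4 in 2 cells must be {1,3}.
The 15 across and the 9 down share only 6, so R3C1 = 6.
R3C2 = 15 − 6 = 9 completes the 15 across.
Given what's placed, R1C1 must be 1 to fit the 4 across and 9 down.
R1C2 = 4 − 1 = 3 completes the 4 across.
R2C1 = 9 − 7 = 2 completes the 9 down.
R2C2 = 8 − 2 = 6 completes the 8 across.

2, 6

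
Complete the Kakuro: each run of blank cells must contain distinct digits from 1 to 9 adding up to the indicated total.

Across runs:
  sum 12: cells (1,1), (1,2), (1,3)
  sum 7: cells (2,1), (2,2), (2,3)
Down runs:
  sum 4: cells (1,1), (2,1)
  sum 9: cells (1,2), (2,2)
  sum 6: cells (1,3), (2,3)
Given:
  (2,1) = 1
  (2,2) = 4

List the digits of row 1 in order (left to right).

7 in 3 cells must be {1,2,4}; 4 in 2 cells must be {1,3}.
(1,1) = 4 − 1 = 3 completes the 4 down.
(1,2) = 9 − 4 = 5 completes the 9 down.
(1,3) = 12 − 8 = 4 completes the 12 across.
(2,3) = 7 − 5 = 2 completes the 7 across.

3 5 4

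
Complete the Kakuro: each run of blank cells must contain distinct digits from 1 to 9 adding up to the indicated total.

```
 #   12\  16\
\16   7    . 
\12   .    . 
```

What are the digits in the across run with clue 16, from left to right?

7 9

16 in 2 cells must be {7,9}.
R1C2 = 16 − 7 = 9 completes the 16 across.
R2C1 = 12 − 7 = 5 completes the 12 down.
R2C2 = 12 − 5 = 7 completes the 12 across.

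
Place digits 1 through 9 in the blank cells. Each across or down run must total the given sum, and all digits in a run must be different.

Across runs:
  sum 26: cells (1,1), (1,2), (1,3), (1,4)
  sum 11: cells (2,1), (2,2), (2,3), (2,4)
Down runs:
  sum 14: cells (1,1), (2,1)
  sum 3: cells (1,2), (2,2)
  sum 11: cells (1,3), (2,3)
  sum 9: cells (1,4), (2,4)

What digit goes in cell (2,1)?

5

11 in 4 cells must be {1,2,3,5}; 3 in 2 cells must be {1,2}.
Only 2 fits (1,2) under both its across sum 26 and down sum 3.
The 11 across and the 14 down share only 5, so (2,1) = 5.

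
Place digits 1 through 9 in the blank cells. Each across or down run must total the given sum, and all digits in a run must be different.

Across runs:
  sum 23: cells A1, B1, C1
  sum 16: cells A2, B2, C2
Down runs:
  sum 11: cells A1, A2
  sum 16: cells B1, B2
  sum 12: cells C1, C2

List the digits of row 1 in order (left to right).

6 9 8

23 in 3 cells must be {6,8,9}; 16 in 2 cells must be {7,9}.
The 23 across and the 16 down share only 9, so B1 = 9.
Given what's placed, C1 must be 8 to fit the 23 across and 12 down.
B2 = 16 − 9 = 7 completes the 16 down.
C2 = 12 − 8 = 4 completes the 12 down.
A1 = 23 − 17 = 6 completes the 23 across.
A2 = 16 − 11 = 5 completes the 16 across.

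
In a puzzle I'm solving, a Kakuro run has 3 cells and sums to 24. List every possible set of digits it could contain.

3 distinct digits from 1–9 sum between 6 and 24.
Only one set works: {7,8,9}.

{7,8,9}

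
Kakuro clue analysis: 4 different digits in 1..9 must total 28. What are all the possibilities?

4 distinct digits from 1–9 sum between 10 and 30.

{4,7,8,9}; {5,6,8,9}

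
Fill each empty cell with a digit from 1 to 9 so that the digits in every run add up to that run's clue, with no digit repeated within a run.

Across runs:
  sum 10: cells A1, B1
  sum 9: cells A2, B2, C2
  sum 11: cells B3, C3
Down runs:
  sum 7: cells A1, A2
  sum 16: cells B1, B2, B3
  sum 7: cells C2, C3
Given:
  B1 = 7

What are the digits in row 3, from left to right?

6, 5

A1 = 10 − 7 = 3 completes the 10 across.
A2 = 7 − 3 = 4 completes the 7 down.
B2 = 3: the only remaining digit allowed by both the 9 across and the 16 down.
C2 = 9 − 7 = 2 completes the 9 across.
B3 = 16 − 10 = 6 completes the 16 down.
C3 = 11 − 6 = 5 completes the 11 across.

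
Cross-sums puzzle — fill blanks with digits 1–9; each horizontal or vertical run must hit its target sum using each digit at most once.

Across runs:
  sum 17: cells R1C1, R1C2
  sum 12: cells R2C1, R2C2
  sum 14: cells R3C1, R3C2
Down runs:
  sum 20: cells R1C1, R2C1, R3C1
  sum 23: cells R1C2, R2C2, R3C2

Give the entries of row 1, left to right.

9 8

17 in 2 cells must be {8,9}; 23 in 3 cells must be {6,8,9}.
Nothing is forced directly, so branch on R1C1, whose candidates are 8 or 9. If R1C1 = 8: that forces R1C2 = 9, R2C2 = 8, R3C2 = 6, after which R2C1 would have to be in {4} for the 12 across but in {3,5,7,9} for the 20 down — contradiction. So R1C1 = 9.
R1C2 = 17 − 9 = 8 completes the 17 across.
Given what's placed, R2C2 must be 9 to fit the 12 across and 23 down.
R3C2 = 23 − 17 = 6 completes the 23 down.
R2C1 = 12 − 9 = 3 completes the 12 across.
R3C1 = 14 − 6 = 8 completes the 14 across.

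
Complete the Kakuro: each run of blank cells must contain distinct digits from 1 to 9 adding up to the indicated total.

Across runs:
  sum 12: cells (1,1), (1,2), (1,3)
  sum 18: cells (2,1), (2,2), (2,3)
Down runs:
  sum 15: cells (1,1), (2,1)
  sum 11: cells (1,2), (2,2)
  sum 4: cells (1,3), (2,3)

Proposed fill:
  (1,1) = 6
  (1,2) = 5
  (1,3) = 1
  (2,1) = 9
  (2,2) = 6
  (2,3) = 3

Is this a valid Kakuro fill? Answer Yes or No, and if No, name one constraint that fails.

Yes

Across: 6+5+1=12; 9+6+3=18. Down: 6+9=15; 5+6=11; 1+3=4. No digit repeats within any run.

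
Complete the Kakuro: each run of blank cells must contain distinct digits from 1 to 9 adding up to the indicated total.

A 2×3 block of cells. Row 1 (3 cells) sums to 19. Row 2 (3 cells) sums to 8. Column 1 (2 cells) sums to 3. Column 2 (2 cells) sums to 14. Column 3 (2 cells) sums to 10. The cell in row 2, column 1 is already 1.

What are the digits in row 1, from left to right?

2 9 8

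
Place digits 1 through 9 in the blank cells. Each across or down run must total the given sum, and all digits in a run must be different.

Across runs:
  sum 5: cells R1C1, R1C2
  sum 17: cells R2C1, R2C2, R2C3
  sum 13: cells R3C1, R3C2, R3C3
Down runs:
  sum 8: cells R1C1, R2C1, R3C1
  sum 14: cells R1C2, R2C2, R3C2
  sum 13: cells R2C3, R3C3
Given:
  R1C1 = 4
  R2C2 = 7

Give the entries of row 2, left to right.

1 7 9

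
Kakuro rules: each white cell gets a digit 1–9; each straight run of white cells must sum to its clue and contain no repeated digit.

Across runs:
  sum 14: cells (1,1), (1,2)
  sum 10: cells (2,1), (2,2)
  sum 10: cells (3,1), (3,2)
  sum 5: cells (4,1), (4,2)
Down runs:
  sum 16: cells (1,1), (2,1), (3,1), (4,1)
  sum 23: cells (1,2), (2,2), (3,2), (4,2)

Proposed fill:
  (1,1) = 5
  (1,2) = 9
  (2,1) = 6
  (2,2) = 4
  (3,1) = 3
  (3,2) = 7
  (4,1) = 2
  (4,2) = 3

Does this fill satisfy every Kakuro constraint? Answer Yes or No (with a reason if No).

Across: 5+9=14; 6+4=10; 3+7=10; 2+3=5. Down: 5+6+3+2=16; 9+4+7+3=23. No digit repeats within any run.

Yes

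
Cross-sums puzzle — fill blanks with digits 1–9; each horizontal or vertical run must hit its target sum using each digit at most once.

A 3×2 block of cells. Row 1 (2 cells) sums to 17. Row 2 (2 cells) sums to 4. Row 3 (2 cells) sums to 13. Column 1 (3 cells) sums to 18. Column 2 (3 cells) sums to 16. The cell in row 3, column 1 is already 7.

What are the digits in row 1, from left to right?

8 9

17 in 2 cells must be {8,9}; 4 in 2 cells must be {1,3}.
(2,1) = 3: the only remaining digit allowed by both the 4 across and the 18 down.
(2,2) = 4 − 3 = 1 completes the 4 across.
(3,2) = 13 − 7 = 6 completes the 13 across.
(1,1) = 18 − 10 = 8 completes the 18 down.
(1,2) = 17 − 8 = 9 completes the 17 across.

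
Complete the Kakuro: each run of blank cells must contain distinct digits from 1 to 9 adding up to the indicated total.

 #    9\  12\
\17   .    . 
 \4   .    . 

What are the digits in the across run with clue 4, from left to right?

17 in 2 cells must be {8,9}; 4 in 2 cells must be {1,3}.
The 17 across and the 9 down share only 8, so R1C1 = 8.
R1C2 = 17 − 8 = 9 completes the 17 across.
R2C1 = 9 − 8 = 1 completes the 9 down.
R2C2 = 4 − 1 = 3 completes the 4 across.

1 3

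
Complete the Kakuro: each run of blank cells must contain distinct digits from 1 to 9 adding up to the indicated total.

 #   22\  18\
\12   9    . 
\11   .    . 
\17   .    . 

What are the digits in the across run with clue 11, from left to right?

5, 6

17 in 2 cells must be {8,9}.
R1C2 = 12 − 9 = 3 completes the 12 across.
Given what's placed, R3C1 must be 8 to fit the 17 across and 22 down.
R3C2 = 17 − 8 = 9 completes the 17 across.
R2C1 = 22 − 17 = 5 completes the 22 down.
R2C2 = 11 − 5 = 6 completes the 11 across.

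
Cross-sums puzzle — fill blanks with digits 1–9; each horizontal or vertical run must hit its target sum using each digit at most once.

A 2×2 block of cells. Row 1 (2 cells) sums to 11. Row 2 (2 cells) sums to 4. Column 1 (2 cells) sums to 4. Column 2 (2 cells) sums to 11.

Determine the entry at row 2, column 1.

1

4 in 2 cells must be {1,3}.
The 11 across and the 4 down share only 3, so (1,1) = 3.
(1,2) = 11 − 3 = 8 completes the 11 across.
(2,1) = 4 − 3 = 1 completes the 4 down.
(2,2) = 4 − 1 = 3 completes the 4 across.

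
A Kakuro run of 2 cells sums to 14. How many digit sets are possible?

2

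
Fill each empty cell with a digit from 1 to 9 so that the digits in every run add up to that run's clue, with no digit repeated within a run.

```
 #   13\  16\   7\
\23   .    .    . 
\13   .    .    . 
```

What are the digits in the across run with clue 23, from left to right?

23 in 3 cells must be {6,8,9}; 16 in 2 cells must be {7,9}.
The 23 across and the 16 down share only 9, so R1C2 = 9.
Given what's placed, R1C3 must be 6 to fit the 23 across and 7 down.
R2C2 = 16 − 9 = 7 completes the 16 down.
R2C3 = 7 − 6 = 1 completes the 7 down.
R1C1 = 23 − 15 = 8 completes the 23 across.
R2C1 = 13 − 8 = 5 completes the 13 across.

8 9 6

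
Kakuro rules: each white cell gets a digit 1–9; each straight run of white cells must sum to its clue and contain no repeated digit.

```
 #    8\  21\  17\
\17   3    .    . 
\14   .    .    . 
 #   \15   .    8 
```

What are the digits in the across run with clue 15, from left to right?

R2C1 = 8 − 3 = 5 completes the 8 down.
R3C2 = 15 − 8 = 7 completes the 15 across.
No cell is forced outright now. R1C3 can only be 5 or 6 (the digits allowed by both its 17 across and its 17 down). If R1C3 = 5: that forces R1C2 = 9, after which R2C2 would have to be in {1,2,3,6,7,8} for the 14 across but in {5} for the 21 down — contradiction. So R1C3 = 6.
R1C2 = 17 − 9 = 8 completes the 17 across.
R2C2 = 21 − 15 = 6 completes the 21 down.
R2C3 = 14 − 11 = 3 completes the 14 across.

7 8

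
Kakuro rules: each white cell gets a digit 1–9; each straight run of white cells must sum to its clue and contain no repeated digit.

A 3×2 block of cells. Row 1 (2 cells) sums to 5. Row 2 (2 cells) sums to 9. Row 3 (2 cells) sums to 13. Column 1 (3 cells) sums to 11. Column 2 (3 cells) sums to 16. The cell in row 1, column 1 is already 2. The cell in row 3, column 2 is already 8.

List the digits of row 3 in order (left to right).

5 8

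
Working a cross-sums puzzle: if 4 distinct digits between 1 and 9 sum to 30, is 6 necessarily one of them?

Yes

The only way to make 30 from 4 distinct digits is {6,7,8,9}, which contains 6.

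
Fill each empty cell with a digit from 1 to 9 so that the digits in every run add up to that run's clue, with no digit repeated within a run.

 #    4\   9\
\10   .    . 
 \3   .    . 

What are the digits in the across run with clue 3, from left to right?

3 in 2 cells must be {1,2}; 4 in 2 cells must be {1,3}.
The 3 across and the 4 down share only 1, so R2C1 = 1.
R2C2 = 3 − 1 = 2 completes the 3 across.
R1C1 = 4 − 1 = 3 completes the 4 down.
R1C2 = 10 − 3 = 7 completes the 10 across.

1 2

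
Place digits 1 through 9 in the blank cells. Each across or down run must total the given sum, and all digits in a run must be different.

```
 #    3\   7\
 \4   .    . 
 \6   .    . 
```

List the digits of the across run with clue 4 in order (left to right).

4 in 2 cells must be {1,3}; 3 in 2 cells must be {1,2}.
The 4 across and the 3 down share only 1, so R1C1 = 1.
R1C2 = 4 − 1 = 3 completes the 4 across.
R2C1 = 3 − 1 = 2 completes the 3 down.
R2C2 = 6 − 2 = 4 completes the 6 across.

1, 3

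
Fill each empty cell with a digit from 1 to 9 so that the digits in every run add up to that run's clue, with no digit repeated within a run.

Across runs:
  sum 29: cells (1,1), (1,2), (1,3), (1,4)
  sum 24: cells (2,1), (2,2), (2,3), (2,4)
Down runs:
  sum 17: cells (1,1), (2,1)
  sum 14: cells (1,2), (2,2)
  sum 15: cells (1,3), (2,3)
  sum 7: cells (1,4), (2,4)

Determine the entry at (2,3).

8

29 in 4 cells must be {5,7,8,9}; 17 in 2 cells must be {8,9}.
Only 5 fits (1,4) under both its across sum 29 and down sum 7.
(2,4) = 7 − 5 = 2 completes the 7 down.
Nothing is forced directly, so branch on (1,1), whose candidates are 8 or 9. If (1,1) = 9: that forces (1,2) = 8, (1,3) = 7, (2,1) = 8, after which (2,2) would have to be in {5,9} for the 24 across but in {6} for the 14 down — contradiction. So (1,1) = 8.
(1,2) = 9: the only remaining digit allowed by both the 29 across and the 14 down.
(1,3) = 29 − 22 = 7 completes the 29 across.
(2,1) = 17 − 8 = 9 completes the 17 down.
(2,2) = 14 − 9 = 5 completes the 14 down.
(2,3) = 24 − 16 = 8 completes the 24 across.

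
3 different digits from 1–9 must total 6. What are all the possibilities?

{1,2,3}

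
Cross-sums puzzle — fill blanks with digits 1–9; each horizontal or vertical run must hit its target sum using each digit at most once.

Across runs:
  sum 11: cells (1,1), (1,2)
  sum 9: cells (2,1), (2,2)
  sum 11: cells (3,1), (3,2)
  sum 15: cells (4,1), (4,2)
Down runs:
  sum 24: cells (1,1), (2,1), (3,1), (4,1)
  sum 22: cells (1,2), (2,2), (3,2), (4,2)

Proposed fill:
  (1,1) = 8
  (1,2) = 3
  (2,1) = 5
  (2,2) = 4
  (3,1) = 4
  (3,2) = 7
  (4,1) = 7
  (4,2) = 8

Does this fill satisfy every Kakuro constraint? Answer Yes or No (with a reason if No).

Across: 8+3=11; 5+4=9; 4+7=11; 7+8=15. Down: 8+5+4+7=24; 3+4+7+8=22. No digit repeats within any run.

Yes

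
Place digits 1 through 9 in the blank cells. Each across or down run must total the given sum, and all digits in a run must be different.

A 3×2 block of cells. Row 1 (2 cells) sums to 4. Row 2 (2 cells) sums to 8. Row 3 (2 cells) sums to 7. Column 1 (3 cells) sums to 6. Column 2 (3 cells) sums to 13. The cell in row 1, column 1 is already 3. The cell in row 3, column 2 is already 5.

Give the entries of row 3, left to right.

2 5

4 in 2 cells must be {1,3}; 6 in 3 cells must be {1,2,3}.
(1,2) = 4 − 3 = 1 completes the 4 across.
(2,2) = 13 − 6 = 7 completes the 13 down.
(3,1) = 7 − 5 = 2 completes the 7 across.
(2,1) = 8 − 7 = 1 completes the 8 across.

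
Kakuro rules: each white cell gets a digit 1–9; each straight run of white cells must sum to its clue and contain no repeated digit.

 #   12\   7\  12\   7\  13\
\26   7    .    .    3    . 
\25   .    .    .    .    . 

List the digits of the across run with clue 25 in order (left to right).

5 6 3 4 7

R2C1 = 12 − 7 = 5 completes the 12 down.
R2C4 = 7 − 3 = 4 completes the 7 down.
No cell is forced outright now. R1C3 can only be 5 or 8 or 9 (the digits allowed by both its 26 across and its 12 down). If R1C3 = 5: that forces R1C2 = 2, R1C5 = 9, after which R2C2 would have to be in {1,2,3,6,7,8,9} for the 25 across but in {5} for the 7 down — contradiction. If R1C3 = 8: that forces R1C5 = 6, after which R2C3 would have to be in {1,2,3,6,7,8,9} for the 25 across but in {4} for the 12 down — contradiction. So R1C3 = 9.
R2C3 = 12 − 9 = 3 completes the 12 down.
R2C2 = 6: the only remaining digit allowed by both the 25 across and the 7 down.
R2C5 = 25 − 18 = 7 completes the 25 across.
R1C2 = 7 − 6 = 1 completes the 7 down.
R1C5 = 26 − 20 = 6 completes the 26 across.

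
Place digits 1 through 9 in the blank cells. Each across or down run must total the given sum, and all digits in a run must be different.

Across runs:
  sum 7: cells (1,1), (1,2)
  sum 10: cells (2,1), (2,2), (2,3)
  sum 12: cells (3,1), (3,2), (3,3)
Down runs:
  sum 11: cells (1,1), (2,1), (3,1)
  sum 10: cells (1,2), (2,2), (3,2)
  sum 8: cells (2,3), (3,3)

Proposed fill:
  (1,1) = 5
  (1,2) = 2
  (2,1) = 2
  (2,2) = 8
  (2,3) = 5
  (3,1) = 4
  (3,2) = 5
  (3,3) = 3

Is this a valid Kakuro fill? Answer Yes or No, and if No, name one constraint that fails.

No — the down run (1,2)–(3,2) sums to 15, not 10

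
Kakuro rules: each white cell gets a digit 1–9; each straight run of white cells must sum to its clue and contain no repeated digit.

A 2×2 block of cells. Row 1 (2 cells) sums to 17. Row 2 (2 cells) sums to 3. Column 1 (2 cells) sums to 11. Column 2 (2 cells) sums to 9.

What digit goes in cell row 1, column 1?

9

17 in 2 cells must be {8,9}; 3 in 2 cells must be {1,2}.
The 17 across and the 9 down share only 8, so (1,2) = 8.
The 3 across and the 11 down share only 2, so (2,1) = 2.
(2,2) = 3 − 2 = 1 completes the 3 across.
(1,1) = 17 − 8 = 9 completes the 17 across.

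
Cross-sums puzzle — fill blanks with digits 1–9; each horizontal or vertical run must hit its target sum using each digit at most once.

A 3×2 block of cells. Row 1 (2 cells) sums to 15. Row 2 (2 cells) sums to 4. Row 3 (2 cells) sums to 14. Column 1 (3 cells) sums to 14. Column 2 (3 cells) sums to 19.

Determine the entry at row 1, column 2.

7

4 in 2 cells must be {1,3}.
The 4 across and the 19 down share only 3, so (2,2) = 3.
Given what's placed, (3,2) must be 9 to fit the 14 across and 19 down.
(1,2) = 19 − 12 = 7 completes the 19 down.
(2,1) = 4 − 3 = 1 completes the 4 across.
(3,1) = 14 − 9 = 5 completes the 14 across.
(1,1) = 15 − 7 = 8 completes the 15 across.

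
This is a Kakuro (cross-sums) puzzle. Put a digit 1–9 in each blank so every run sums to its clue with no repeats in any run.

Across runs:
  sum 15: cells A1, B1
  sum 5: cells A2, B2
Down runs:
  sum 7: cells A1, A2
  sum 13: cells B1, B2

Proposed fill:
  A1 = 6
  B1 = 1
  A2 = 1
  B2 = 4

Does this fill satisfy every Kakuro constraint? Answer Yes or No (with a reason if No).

No — the across run A1–B1 sums to 7, not 15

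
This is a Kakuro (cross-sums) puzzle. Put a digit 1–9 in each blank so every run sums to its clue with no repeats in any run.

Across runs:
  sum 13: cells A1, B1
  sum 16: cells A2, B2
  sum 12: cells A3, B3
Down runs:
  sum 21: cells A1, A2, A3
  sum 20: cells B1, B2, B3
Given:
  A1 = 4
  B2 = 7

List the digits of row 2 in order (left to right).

16 in 2 cells must be {7,9}.
B1 = 13 − 4 = 9 completes the 13 across.
A2 = 16 − 7 = 9 completes the 16 across.
A3 = 21 − 13 = 8 completes the 21 down.
B3 = 12 − 8 = 4 completes the 12 across.

9, 7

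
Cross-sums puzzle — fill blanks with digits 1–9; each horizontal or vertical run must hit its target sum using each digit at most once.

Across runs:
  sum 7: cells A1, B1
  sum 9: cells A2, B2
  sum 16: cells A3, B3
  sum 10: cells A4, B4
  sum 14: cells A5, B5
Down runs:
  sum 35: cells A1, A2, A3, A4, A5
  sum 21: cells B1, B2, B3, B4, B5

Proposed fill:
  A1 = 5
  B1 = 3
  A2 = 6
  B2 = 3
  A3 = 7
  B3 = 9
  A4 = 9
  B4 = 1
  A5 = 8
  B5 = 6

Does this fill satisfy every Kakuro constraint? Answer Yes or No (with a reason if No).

No — the across run A1–B1 sums to 8, not 7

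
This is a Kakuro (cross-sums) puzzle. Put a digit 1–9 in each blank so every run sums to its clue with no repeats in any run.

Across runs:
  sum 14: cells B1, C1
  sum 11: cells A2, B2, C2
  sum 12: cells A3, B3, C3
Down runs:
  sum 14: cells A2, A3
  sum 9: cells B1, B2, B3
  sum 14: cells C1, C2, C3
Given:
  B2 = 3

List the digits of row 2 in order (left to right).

Given what's placed, B1 must be 5 to fit the 14 across and 9 down.
C1 = 14 − 5 = 9 completes the 14 across.
Given what's placed, A2 must be 6 to fit the 11 across and 14 down.
C2 = 11 − 9 = 2 completes the 11 across.
A3 = 14 − 6 = 8 completes the 14 down.
B3 = 9 − 8 = 1 completes the 9 down.
C3 = 12 − 9 = 3 completes the 12 across.

6, 3, 2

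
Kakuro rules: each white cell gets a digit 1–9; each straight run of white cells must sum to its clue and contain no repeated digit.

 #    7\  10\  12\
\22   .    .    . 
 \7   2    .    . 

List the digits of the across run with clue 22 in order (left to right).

5, 9, 8

7 in 3 cells must be {1,2,4}.
R1C1 = 7 − 2 = 5 completes the 7 down.
R2C3 = 4: the only remaining digit allowed by both the 7 across and the 12 down.
R1C3 = 12 − 4 = 8 completes the 12 down.
R2C2 = 7 − 6 = 1 completes the 7 across.
R1C2 = 22 − 13 = 9 completes the 22 across.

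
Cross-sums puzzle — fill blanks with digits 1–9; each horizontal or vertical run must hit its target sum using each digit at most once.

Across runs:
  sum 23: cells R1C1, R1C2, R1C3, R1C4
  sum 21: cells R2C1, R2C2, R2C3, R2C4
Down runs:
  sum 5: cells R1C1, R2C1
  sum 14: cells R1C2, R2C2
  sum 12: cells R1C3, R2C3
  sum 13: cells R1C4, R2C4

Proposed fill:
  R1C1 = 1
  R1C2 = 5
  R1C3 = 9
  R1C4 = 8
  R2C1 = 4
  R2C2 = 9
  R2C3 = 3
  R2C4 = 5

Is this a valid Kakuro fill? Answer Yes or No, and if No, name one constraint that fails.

Across: 1+5+9+8=23; 4+9+3+5=21. Down: 1+4=5; 5+9=14; 9+3=12; 8+5=13. No digit repeats within any run.

Yes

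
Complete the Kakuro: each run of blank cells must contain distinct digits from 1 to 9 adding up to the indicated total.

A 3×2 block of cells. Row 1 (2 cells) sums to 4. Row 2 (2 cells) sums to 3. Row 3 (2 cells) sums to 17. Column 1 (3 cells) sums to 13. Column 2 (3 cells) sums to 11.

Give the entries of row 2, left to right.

4 in 2 cells must be {1,3}; 3 in 2 cells must be {1,2}; 17 in 2 cells must be {8,9}.
The 17 across and the 11 down share only 8, so (3,2) = 8.
Given what's placed, (1,2) must be 1 to fit the 4 across and 11 down.
(2,2) = 11 − 9 = 2 completes the 11 down.
(3,1) = 17 − 8 = 9 completes the 17 across.
(1,1) = 4 − 1 = 3 completes the 4 across.
(2,1) = 3 − 2 = 1 completes the 3 across.

1, 2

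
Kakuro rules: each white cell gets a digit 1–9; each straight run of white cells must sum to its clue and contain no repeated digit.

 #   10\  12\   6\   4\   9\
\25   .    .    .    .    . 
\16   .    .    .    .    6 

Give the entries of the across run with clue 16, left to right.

1 4 2 3 6

16 in 5 cells must be {1,2,3,4,6}; 4 in 2 cells must be {1,3}.
R1C5 = 9 − 6 = 3 completes the 9 down.
R1C4 = 1: the only remaining digit allowed by both the 25 across and the 4 down.
R2C4 = 4 − 1 = 3 completes the 4 down.
R2C2 = 4: the only remaining digit allowed by both the 16 across and the 12 down.
R1C2 = 12 − 4 = 8 completes the 12 down.
Given what's placed, R1C3 must be 4 to fit the 25 across and 6 down.
R2C3 = 6 − 4 = 2 completes the 6 down.
R1C1 = 25 − 16 = 9 completes the 25 across.
R2C1 = 16 − 15 = 1 completes the 16 across.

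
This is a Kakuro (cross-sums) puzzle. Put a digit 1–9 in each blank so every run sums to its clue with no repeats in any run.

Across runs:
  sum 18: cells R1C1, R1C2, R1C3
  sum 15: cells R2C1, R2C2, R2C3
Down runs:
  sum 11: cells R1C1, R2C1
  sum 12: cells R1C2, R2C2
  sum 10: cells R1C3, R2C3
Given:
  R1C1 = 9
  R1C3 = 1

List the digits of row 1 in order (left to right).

9, 8, 1

R1C2 = 18 − 10 = 8 completes the 18 across.
R2C1 = 11 − 9 = 2 completes the 11 down.
R2C2 = 12 − 8 = 4 completes the 12 down.
R2C3 = 15 − 6 = 9 completes the 15 across.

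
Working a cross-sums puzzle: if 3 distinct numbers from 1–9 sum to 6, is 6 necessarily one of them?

No

The only way to make 6 from 3 distinct digits is {1,2,3}, which does not contain 6.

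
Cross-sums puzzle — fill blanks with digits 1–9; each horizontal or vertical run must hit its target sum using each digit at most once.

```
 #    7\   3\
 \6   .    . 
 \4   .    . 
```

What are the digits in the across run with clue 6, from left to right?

4 2

4 in 2 cells must be {1,3}; 3 in 2 cells must be {1,2}.
The 4 across and the 3 down share only 1, so R2C2 = 1.
R1C2 = 3 − 1 = 2 completes the 3 down.
R2C1 = 4 − 1 = 3 completes the 4 across.
R1C1 = 6 − 2 = 4 completes the 6 across.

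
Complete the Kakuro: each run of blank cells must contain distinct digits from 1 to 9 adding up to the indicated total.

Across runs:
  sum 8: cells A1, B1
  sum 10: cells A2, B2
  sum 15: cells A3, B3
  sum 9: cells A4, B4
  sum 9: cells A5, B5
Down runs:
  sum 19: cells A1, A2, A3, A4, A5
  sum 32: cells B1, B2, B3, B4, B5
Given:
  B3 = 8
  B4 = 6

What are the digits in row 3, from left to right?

7, 8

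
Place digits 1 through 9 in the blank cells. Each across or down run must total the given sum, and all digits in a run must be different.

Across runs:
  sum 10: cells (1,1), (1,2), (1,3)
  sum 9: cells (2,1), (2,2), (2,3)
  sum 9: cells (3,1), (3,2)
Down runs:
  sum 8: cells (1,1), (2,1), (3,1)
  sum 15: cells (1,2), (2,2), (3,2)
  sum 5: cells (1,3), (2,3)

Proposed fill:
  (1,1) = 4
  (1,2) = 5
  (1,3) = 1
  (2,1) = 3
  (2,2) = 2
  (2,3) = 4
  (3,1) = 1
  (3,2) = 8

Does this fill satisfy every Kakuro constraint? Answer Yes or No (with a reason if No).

Yes

Across: 4+5+1=10; 3+2+4=9; 1+8=9. Down: 4+3+1=8; 5+2+8=15; 1+4=5. No digit repeats within any run.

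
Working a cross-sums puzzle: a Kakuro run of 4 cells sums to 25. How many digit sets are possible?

6

4 distinct digits from 1–9 sum between 10 and 30.
Enumerating: {1,7,8,9}, {2,6,8,9}, {3,5,8,9}, {3,6,7,9}, {4,5,7,9}, {4,6,7,8}.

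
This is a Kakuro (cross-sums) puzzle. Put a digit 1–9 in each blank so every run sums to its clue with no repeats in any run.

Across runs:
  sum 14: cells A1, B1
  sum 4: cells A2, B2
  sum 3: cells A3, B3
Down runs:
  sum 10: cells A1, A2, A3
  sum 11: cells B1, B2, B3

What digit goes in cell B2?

4 in 2 cells must be {1,3}; 3 in 2 cells must be {1,2}.
Nothing is forced directly, so branch on A1, whose candidates are 5 or 6. If A1 = 5: then B1 would have to be in {9} for the 14 across but in {1,2,3,4,5,6,7,8} for the 11 down — contradiction. So A1 = 6.
B1 = 14 − 6 = 8 completes the 14 across.
Given what's placed, B2 must be 1 to fit the 4 across and 11 down.
A3 = 1: the only remaining digit allowed by both the 3 across and the 10 down.
B3 = 3 − 1 = 2 completes the 3 across.
A2 = 4 − 1 = 3 completes the 4 across.

1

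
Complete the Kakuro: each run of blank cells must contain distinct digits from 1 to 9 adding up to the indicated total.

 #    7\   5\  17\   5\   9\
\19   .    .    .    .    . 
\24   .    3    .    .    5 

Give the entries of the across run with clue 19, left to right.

1, 2, 9, 3, 4

17 in 2 cells must be {8,9}.
R1C2 = 5 − 3 = 2 completes the 5 down.
R1C5 = 9 − 5 = 4 completes the 9 down.
Given what's placed, R1C3 must be 9 to fit the 19 across and 17 down.
R2C3 = 17 − 9 = 8 completes the 17 down.
No cell is forced outright now. R2C4 can only be 1 or 2 (the digits allowed by both its 24 across and its 5 down). If R2C4 = 1: then R1C4 would have to be in {1,3} for the 19 across but in {4} for the 5 down — contradiction. So R2C4 = 2.
R1C4 = 5 − 2 = 3 completes the 5 down.
R2C1 = 24 − 18 = 6 completes the 24 across.
R1C1 = 19 − 18 = 1 completes the 19 across.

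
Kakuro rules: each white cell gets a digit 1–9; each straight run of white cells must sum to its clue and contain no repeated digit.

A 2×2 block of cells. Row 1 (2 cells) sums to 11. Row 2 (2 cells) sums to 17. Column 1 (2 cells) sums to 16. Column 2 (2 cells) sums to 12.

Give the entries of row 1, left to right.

7 4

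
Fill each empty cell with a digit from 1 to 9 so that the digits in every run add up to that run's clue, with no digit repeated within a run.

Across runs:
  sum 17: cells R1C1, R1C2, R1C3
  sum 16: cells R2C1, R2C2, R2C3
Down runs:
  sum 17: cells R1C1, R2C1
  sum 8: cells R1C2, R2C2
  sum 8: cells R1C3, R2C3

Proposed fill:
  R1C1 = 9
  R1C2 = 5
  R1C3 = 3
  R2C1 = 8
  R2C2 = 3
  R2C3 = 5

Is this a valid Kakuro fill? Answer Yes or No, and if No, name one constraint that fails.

Across: 9+5+3=17; 8+3+5=16. Down: 9+8=17; 5+3=8; 3+5=8. No digit repeats within any run.

Yes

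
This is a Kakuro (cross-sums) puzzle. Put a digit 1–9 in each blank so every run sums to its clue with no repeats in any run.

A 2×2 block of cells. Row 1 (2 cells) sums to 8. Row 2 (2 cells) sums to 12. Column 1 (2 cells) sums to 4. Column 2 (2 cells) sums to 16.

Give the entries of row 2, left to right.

4 in 2 cells must be {1,3}; 16 in 2 cells must be {7,9}.
The 8 across and the 16 down share only 7, so (1,2) = 7.
The 12 across and the 4 down share only 3, so (2,1) = 3.
(2,2) = 12 − 3 = 9 completes the 12 across.
(1,1) = 8 − 7 = 1 completes the 8 across.

3, 9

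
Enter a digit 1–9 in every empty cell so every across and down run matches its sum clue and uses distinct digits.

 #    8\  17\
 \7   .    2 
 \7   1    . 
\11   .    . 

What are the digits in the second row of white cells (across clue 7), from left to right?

R1C1 = 7 − 2 = 5 completes the 7 across.
R2C2 = 7 − 1 = 6 completes the 7 across.
R3C1 = 8 − 6 = 2 completes the 8 down.
R3C2 = 11 − 2 = 9 completes the 11 across.

1, 6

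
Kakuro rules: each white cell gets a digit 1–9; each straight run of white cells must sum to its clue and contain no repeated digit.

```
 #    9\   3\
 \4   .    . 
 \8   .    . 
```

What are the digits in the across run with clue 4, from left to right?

3, 1

4 in 2 cells must be {1,3}; 3 in 2 cells must be {1,2}.
The 4 across and the 3 down share only 1, so R1C2 = 1.
R2C2 = 3 − 1 = 2 completes the 3 down.
R1C1 = 4 − 1 = 3 completes the 4 across.
R2C1 = 8 − 2 = 6 completes the 8 across.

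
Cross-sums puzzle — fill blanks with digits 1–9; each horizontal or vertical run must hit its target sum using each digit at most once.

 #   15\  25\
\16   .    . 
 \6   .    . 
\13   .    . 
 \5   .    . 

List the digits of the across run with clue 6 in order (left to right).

1 5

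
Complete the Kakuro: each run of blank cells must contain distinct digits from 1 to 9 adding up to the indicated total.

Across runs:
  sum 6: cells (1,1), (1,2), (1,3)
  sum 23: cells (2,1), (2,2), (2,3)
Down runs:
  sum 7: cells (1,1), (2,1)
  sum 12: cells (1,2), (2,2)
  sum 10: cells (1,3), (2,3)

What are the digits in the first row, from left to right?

6 in 3 cells must be {1,2,3}; 23 in 3 cells must be {6,8,9}.
The 6 across and the 12 down share only 3, so (1,2) = 3.
The 23 across and the 7 down share only 6, so (2,1) = 6.
(2,2) = 12 − 3 = 9 completes the 12 down.
(2,3) = 23 − 15 = 8 completes the 23 across.
(1,1) = 7 − 6 = 1 completes the 7 down.
(1,3) = 6 − 4 = 2 completes the 6 across.

1 3 2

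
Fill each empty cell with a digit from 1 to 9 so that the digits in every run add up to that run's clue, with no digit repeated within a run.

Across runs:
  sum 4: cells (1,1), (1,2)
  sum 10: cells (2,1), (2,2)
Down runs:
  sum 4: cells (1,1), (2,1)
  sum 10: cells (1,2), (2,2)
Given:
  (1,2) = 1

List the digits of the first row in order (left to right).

4 in 2 cells must be {1,3}.
(1,1) = 4 − 1 = 3 completes the 4 across.
(2,1) = 4 − 3 = 1 completes the 4 down.
(2,2) = 10 − 1 = 9 completes the 10 across.

3 1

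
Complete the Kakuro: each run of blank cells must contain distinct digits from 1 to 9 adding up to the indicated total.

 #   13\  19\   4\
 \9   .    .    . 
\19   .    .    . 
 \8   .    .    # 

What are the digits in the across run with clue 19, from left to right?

4 in 2 cells must be {1,3}.
Only 3 fits R2C3 under both its across sum 19 and down sum 4.
R1C3 = 4 − 3 = 1 completes the 4 down.
Nothing is forced directly, so branch on R2C1, whose candidates are 7 or 9. If R2C1 = 9: that forces R1C1 = 3, R1C2 = 5, after which R2C2 would have to be in {7} for the 19 across but in {6,8} for the 19 down — contradiction. So R2C1 = 7.
R2C2 = 19 − 10 = 9 completes the 19 across.

7, 9, 3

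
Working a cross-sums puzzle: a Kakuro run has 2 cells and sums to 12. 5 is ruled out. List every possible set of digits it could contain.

{3,9}; {4,8}

2 distinct digits from 1–9 sum between 3 and 17.
Dropping sets that contain 5.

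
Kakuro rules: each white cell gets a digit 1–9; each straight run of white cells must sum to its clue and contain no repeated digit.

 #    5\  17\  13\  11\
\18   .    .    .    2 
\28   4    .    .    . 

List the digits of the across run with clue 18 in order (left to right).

17 in 2 cells must be {8,9}.
R1C1 = 5 − 4 = 1 completes the 5 down.
R2C4 = 11 − 2 = 9 completes the 11 down.
R2C2 = 8: the only remaining digit allowed by both the 28 across and the 17 down.
R2C3 = 28 − 21 = 7 completes the 28 across.
R1C2 = 17 − 8 = 9 completes the 17 down.
R1C3 = 18 − 12 = 6 completes the 18 across.

1 9 6 2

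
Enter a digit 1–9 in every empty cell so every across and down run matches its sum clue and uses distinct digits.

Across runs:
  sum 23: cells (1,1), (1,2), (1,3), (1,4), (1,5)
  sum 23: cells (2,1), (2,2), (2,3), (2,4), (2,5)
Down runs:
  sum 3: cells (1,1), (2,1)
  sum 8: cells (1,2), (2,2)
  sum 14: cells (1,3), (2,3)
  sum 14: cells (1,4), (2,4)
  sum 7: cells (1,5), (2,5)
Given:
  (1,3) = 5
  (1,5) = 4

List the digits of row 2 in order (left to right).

3 in 2 cells must be {1,2}.
(2,3) = 14 − 5 = 9 completes the 14 down.
(2,5) = 7 − 4 = 3 completes the 7 down.
Nothing is forced directly, so branch on (1,1), whose candidates are 1 or 2. If (1,1) = 2: that forces (1,2) = 3, (1,4) = 9, (2,1) = 1, after which (2,2) would have to be in {2,4,6,8} for the 23 across but in {5} for the 8 down — contradiction. So (1,1) = 1.
(1,4) = 6: the only remaining digit allowed by both the 23 across and the 14 down.
(2,1) = 3 − 1 = 2 completes the 3 down.
(2,4) = 14 − 6 = 8 completes the 14 down.
(1,2) = 23 − 16 = 7 completes the 23 across.
(2,2) = 23 − 22 = 1 completes the 23 across.

2 1 9 8 3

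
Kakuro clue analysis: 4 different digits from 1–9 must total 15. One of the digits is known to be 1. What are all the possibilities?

4 distinct digits from 1–9 sum between 10 and 30.
Keeping only sets containing 1.

{1,2,3,9}; {1,2,4,8}; {1,2,5,7}; {1,3,4,7}; {1,3,5,6}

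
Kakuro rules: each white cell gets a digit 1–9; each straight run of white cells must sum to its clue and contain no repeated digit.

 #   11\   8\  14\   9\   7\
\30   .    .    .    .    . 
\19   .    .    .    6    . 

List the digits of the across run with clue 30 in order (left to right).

7, 5, 9, 3, 6

R1C4 = 9 − 6 = 3 completes the 9 down.
Given what's placed, R2C3 must be 5 to fit the 19 across and 14 down.
R1C3 = 14 − 5 = 9 completes the 14 down.
No cell is forced outright now. R2C1 can only be 3 or 4 (the digits allowed by both its 19 across and its 11 down). If R2C1 = 3: that forces R1C1 = 8, R1C2 = 6, R1C5 = 4, after which R2C2 would have to be in {1,4} for the 19 across but in {2} for the 8 down — contradiction. So R2C1 = 4.
R1C1 = 11 − 4 = 7 completes the 11 down.
Nothing is forced directly, so branch on R2C2, whose candidates are 1 or 3. If R2C2 = 1: then R1C2 would have to be in {5,6} for the 30 across but in {7} for the 8 down — contradiction. So R2C2 = 3.
R1C2 = 8 − 3 = 5 completes the 8 down.
R1C5 = 30 − 24 = 6 completes the 30 across.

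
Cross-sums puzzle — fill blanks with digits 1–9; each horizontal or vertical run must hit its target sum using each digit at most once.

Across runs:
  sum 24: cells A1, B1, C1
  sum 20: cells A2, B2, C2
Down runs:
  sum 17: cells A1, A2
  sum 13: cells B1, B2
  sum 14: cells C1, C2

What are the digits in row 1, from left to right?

8 7 9

24 in 3 cells must be {7,8,9}; 17 in 2 cells must be {8,9}.
Nothing is forced directly, so branch on A1, whose candidates are 8 or 9. If A1 = 9: that forces C1 = 8, A2 = 8, after which C2 would have to be in {3,5,7,9} for the 20 across but in {6} for the 14 down — contradiction. So A1 = 8.
Given what's placed, C1 must be 9 to fit the 24 across and 14 down.
A2 = 17 − 8 = 9 completes the 17 down.
C2 = 14 − 9 = 5 completes the 14 down.
B1 = 24 − 17 = 7 completes the 24 across.
B2 = 20 − 14 = 6 completes the 20 across.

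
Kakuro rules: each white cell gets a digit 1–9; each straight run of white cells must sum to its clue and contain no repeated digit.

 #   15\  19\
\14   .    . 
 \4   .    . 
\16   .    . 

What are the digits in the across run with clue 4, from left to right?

4 in 2 cells must be {1,3}; 16 in 2 cells must be {7,9}.
The 4 across and the 19 down share only 3, so R2C2 = 3.
Given what's placed, R1C2 must be 9 to fit the 14 across and 19 down.
R2C1 = 4 − 3 = 1 completes the 4 across.
R3C1 = 9: the only remaining digit allowed by both the 16 across and the 15 down.
R3C2 = 16 − 9 = 7 completes the 16 across.
R1C1 = 14 − 9 = 5 completes the 14 across.

1 3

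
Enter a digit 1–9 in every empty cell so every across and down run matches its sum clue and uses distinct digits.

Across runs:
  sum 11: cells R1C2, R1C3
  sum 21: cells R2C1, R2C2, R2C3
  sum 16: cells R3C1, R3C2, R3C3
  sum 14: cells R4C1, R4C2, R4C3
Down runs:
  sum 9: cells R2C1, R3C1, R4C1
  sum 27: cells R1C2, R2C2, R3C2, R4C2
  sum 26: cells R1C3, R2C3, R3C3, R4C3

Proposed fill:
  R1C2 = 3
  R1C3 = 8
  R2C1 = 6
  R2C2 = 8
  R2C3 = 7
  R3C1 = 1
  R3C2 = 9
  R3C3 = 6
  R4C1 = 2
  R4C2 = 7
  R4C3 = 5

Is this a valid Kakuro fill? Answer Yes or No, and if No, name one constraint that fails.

Across: 3+8=11; 6+8+7=21; 1+9+6=16; 2+7+5=14. Down: 6+1+2=9; 3+8+9+7=27; 8+7+6+5=26. No digit repeats within any run.

Yes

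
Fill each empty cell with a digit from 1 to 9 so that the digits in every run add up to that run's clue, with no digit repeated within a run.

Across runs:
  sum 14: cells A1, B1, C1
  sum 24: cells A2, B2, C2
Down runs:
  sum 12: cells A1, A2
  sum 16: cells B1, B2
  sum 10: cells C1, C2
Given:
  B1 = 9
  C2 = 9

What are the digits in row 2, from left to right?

24 in 3 cells must be {7,8,9}; 16 in 2 cells must be {7,9}.
C1 = 10 − 9 = 1 completes the 10 down.
B2 = 16 − 9 = 7 completes the 16 down.
A1 = 14 − 10 = 4 completes the 14 across.
A2 = 24 − 16 = 8 completes the 24 across.

8 7 9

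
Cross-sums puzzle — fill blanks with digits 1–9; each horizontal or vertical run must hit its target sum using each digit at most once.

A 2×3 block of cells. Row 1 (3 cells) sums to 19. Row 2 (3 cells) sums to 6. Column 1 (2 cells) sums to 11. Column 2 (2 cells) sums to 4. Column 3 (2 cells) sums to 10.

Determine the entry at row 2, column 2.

6 in 3 cells must be {1,2,3}; 4 in 2 cells must be {1,3}.
The 19 across and the 4 down share only 3, so (1,2) = 3.
(2,2) = 4 − 3 = 1 completes the 4 down.
Nothing is forced directly, so branch on (2,1), whose candidates are 2 or 3. If (2,1) = 3: then (1,1) would have to be in {7,9} for the 19 across but in {8} for the 11 down — contradiction. So (2,1) = 2.
(1,1) = 11 − 2 = 9 completes the 11 down.
(1,3) = 19 − 12 = 7 completes the 19 across.
(2,3) = 6 − 3 = 3 completes the 6 across.

1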